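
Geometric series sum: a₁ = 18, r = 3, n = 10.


Sₙ = 18×(3^10 - 1)/(3 - 1)
= 18×(59049 - 1)/2
= 18×59048/2
= 531432

S_10 = 531432


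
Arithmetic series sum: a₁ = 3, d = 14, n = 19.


aₙ = 3 + (19-1)×14 = 255
Sₙ = n(a₁+aₙ)/2 = 19×(3+255)/2
= 19×258/2 = 2451

S_19 = 2451


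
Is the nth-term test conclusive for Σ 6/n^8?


lim(n→∞) 6/n^8 = 0
lim aₙ = 0 → nth-term test is INCONCLUSIVE
(Need other tests; this is actually a convergent p-series with p=8 > 1)

Inconclusive (lim aₙ = 0; need another test)


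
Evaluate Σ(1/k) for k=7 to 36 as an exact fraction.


Σₖ₌7^36 1/k = 1/7 + 1/8 + 1/9 + ... + 1/36
= 22639315926589/13127595717600
≈ 1.7246

Sum = 22639315926589/13127595717600 ≈ 1.7246


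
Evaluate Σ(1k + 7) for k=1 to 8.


Σ(1k+7) = 1·Σk + 7·n
= 1·36 + 7·8
= 36 + 56 = 92

Σ = 92


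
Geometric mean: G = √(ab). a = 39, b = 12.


GM = √(39×12) = √468 = 21.6333

GM = 21.6333


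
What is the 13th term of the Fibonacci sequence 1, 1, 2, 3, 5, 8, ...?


Fibonacci sequence: 1, 1, 2, 3, 5, 8, 13, 21, 34, 55, 89, ...
F(13) = 233

F(13) = 233


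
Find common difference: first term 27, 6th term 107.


d = (aₙ - a₁)/(n-1)
= (107 - 27)/(6-1)
= 80/5 = 16

d = 16


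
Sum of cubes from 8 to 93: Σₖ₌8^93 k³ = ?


Σₖ₌8^93 k³ = [93·94/2]² − [7·8/2]²
= 19105641 − 784 = 19104857

Σk³ = 19104857


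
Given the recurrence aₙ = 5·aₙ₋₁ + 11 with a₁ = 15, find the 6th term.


Computing step by step:
a_1 = 15
a_2 = 86
a_3 = 441
a_4 = 2216
a_5 = 11091
a_6 = 55466


a_6 = 55466


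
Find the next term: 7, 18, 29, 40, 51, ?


Pattern: arithmetic (d=11)
Terms: 7, 18, 29, 40, 51
Next term = 62

Next term = 62


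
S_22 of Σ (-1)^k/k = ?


S = -1 + 1/2 - 1/3 + 1/4 - 1/5 + 1/6 - 1/7 + 1/8 ± ...
= -0.6709
(Full series converges to -ln(2) ≈ -0.6931)

S_22 = -0.6709


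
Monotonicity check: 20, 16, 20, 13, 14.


Differences: -4, 4, -7, 1
Difference at position 2 is +4 (> 0) but position 1 is -4 (< 0) — sequence both rises and falls
→ NOT monotonic

Not monotonic


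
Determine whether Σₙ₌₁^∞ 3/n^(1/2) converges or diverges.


p-series test: Σ c/n^p converges if p > 1, diverges if p ≤ 1 (constant c > 0 doesn't affect convergence).
p = 1/2
1/2 ≤ 1 → DIVERGES

Diverges (p = 1/2 ≤ 1)


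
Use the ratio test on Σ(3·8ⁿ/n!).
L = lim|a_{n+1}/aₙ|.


aₙ = 3·8^n/n!
a_{n+1}/aₙ = 8^(n+1)/(n+1)! × n!/8^n  (constant 3 cancels)
= 8/(n+1)
L = lim(n→∞) 8/(n+1) = 0
L < 1 → series CONVERGES

Converges (ratio test: L = 0 < 1)


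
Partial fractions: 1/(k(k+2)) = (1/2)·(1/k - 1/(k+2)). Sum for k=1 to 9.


1/(k(k+2)) = (1/2)·(1/k - 1/(k+2)) (partial fractions)
Telescoping: Σ = (1/2)·(1 + 1/2 - 1/10 - 1/11) = 36/55

Sum = 36/55


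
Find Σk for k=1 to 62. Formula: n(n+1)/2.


n(n+1)/2 = 62×63/2 = 3906/2 = 1953

Σk = 1953


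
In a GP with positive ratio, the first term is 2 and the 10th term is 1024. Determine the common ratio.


r^(n-1) = aₙ/a₁
r^9 = 1024/2 = 512
r = 512^(1/9)
= 2

r = 2


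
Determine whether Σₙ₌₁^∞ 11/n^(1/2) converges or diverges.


p-series test: Σ c/n^p converges if p > 1, diverges if p ≤ 1 (constant c > 0 doesn't affect convergence).
p = 1/2
1/2 ≤ 1 → DIVERGES

Diverges (p = 1/2 ≤ 1)


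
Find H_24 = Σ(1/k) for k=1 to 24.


H_24 = 1/1 + 1/2 + 1/3 + ... + 1/24
= 1347822955/356948592
≈ 3.776

H_24 = 1347822955/356948592 ≈ 3.776


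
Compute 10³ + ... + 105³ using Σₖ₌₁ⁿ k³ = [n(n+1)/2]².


Σₖ₌10^105 k³ = [105·106/2]² − [9·10/2]²
= 30969225 − 2025 = 30967200

Σk³ = 30967200


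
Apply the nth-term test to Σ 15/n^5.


lim(n→∞) 15/n^5 = 0
lim aₙ = 0 → nth-term test is INCONCLUSIVE
(Need other tests; this is actually a convergent p-series with p=5 > 1)

Inconclusive (lim aₙ = 0; need another test)


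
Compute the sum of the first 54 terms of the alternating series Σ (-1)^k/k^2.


S = -1 + 1/4 - 1/9 + 1/16 - 1/25 + 1/36 - 1/49 + 1/64 ± ...
= -0.8223
(Full series converges to -π²/12 ≈ -0.8225)

S_54 = -0.8223


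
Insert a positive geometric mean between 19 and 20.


GM = √(19×20) = √380 = 19.4936

GM = 19.4936


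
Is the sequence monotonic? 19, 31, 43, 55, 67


Differences: 12, 12, 12, 12
All differences > 0 → strictly INCREASING

Monotonically increasing


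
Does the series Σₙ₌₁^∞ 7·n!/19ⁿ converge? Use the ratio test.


aₙ = 7·n!/19^n
a_{n+1}/aₙ = (n+1)!/19^(n+1) × 19^n/n!  (constant 7 cancels)
= (n+1)/19
L = lim(n→∞) (n+1)/19 = ∞
L > 1 → series DIVERGES

Diverges (ratio test: L = ∞ > 1)


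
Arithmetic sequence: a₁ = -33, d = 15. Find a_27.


aₙ = a₁ + (n-1)d
= -33 + (27-1)×15
= -33 + 390
= 357

a_27 = 357


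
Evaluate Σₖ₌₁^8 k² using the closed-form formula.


n = 8
n(n+1)(2n+1)/6 = 8×9×17/6
= 1224/6 = 204

Σk² = 204


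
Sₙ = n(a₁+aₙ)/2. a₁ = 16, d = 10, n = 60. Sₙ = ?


aₙ = 16 + (60-1)×10 = 606
Sₙ = n(a₁+aₙ)/2 = 60×(16+606)/2
= 60×622/2 = 18660

S_60 = 18660


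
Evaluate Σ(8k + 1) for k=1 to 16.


Σ(8k+1) = 8·Σk + 1·n
= 8·136 + 1·16
= 1088 + 16 = 1104

Σ = 1104


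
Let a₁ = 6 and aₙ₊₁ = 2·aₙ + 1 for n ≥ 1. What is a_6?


Computing step by step:
a_1 = 6
a_2 = 13
a_3 = 27
a_4 = 55
a_5 = 111
a_6 = 223


a_6 = 223


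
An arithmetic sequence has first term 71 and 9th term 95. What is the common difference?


d = (aₙ - a₁)/(n-1)
= (95 - 71)/(9-1)
= 24/8 = 3

d = 3


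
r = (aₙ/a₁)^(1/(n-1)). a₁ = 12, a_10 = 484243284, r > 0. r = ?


r^(n-1) = aₙ/a₁
r^9 = 484243284/12 = 40353607
r = 40353607^(1/9)
= 7

r = 7


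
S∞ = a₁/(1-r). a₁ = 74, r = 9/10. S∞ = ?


S∞ = a₁/(1-r) = 74/(1 - 9/10)
= 74/(1/10)
= 740

S∞ = 740


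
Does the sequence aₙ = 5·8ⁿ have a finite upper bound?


aₙ = 5·8ⁿ → as n→∞, aₙ→∞ (since base 8 > 1)
No finite upper bound exists
The sequence is UNBOUNDED

Unbounded (aₙ → ∞ as n → ∞)


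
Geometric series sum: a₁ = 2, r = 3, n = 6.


Sₙ = 2×(3^6 - 1)/(3 - 1)
= 2×(729 - 1)/2
= 2×728/2
= 728

S_6 = 728


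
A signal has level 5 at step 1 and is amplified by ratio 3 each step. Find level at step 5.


aₙ = a₁·r^(n-1)
= 5×3^4
= 5×81
= 405

a_5 = 405


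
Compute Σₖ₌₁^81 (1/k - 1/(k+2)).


Telescoping with gap 2: two head and two tail terms survive.
= (1 + 1/2) - (1/82 + 1/83)
= 3/2 - 1/82 - 1/83 = 5022/3403

Sum = 5022/3403


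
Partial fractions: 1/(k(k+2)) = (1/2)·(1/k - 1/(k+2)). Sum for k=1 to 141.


1/(k(k+2)) = (1/2)·(1/k - 1/(k+2)) (partial fractions)
Telescoping: Σ = (1/2)·(1 + 1/2 - 1/142 - 1/143) = 15087/20306

Sum = 15087/20306


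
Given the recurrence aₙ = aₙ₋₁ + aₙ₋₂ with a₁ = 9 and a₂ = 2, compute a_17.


Computing iteratively: 9, 2, 11, 13, 24, 37, 61, 98, 159, 257, 416, 673, ...
a_17 = 7464

a_17 = 7464


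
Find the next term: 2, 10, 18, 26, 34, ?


Pattern: arithmetic (d=8)
Terms: 2, 10, 18, 26, 34
Next term = 42

Next term = 42


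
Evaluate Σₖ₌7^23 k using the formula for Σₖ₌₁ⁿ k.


Σₖ₌7^23 k = Σₖ₌₁^23 k − Σₖ₌₁^6 k
= 23·24/2 − 6·7/2
= 276 − 21 = 255

Σk = 255


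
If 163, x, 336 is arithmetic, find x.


AM = (163 + 336)/2 = 499/2 = 249.5

AM = 249.5


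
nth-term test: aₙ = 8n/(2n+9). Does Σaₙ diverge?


lim(n→∞) 8n/(2n+9) = 8/2 = 4  (divide numerator and denominator by n)
lim aₙ = 4 ≠ 0 → series DIVERGES

Diverges (lim aₙ = 4 ≠ 0)


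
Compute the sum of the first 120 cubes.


n(n+1)/2 = 120×121/2 = 7260
Σk³ = 7260² = 52707600

Σk³ = 52707600


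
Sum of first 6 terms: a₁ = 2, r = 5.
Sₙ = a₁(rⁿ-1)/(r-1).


Sₙ = 2×(5^6 - 1)/(5 - 1)
= 2×(15625 - 1)/4
= 2×15624/4
= 7812

S_6 = 7812


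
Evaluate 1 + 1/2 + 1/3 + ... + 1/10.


H_10 = 1/1 + 1/2 + 1/3 + 1/4 + 1/5 + 1/6 + 1/7 + 1/8 + 1/9 + 1/10
= 7381/2520
≈ 2.929

H_10 = 7381/2520 ≈ 2.929


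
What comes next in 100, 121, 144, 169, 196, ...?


Pattern: perfect squares: n²
Terms: 100, 121, 144, 169, 196
Next term = 225

Next term = 225


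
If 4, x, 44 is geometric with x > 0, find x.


GM = √(4×44) = √176 = 13.2665

GM = 13.2665


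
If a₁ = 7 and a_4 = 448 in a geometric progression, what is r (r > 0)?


r^(n-1) = aₙ/a₁
r^3 = 448/7 = 64
r = 64^(1/3)
= 4

r = 4


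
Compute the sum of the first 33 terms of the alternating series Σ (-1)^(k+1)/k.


S = 1 - 1/2 + 1/3 - 1/4 + 1/5 - 1/6 + 1/7 - 1/8 ± ...
= 0.7081
(Full series converges to +ln(2) ≈ +0.6931)

S_33 = 0.7081


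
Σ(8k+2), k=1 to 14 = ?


Σ(8k+2) = 8·Σk + 2·n
= 8·105 + 2·14
= 840 + 28 = 868

Σ = 868


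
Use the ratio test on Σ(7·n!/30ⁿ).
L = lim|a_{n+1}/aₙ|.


aₙ = 7·n!/30^n
a_{n+1}/aₙ = (n+1)!/30^(n+1) × 30^n/n!  (constant 7 cancels)
= (n+1)/30
L = lim(n→∞) (n+1)/30 = ∞
L > 1 → series DIVERGES

Diverges (ratio test: L = ∞ > 1)


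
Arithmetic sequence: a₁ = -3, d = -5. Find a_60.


aₙ = a₁ + (n-1)d
= -3 + (60-1)×-5
= -3 - 295
= -298

a_60 = -298


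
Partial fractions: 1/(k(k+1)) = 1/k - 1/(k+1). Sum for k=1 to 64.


1/(k(k+1)) = 1/k - 1/(k+1) (partial fractions)
Telescoping: Σ = 1 - 1/65 = 64/65

Sum = 64/65


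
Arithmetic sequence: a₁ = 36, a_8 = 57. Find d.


d = (aₙ - a₁)/(n-1)
= (57 - 36)/(8-1)
= 21/7 = 3

d = 3


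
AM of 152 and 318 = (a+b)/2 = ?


AM = (152 + 318)/2 = 470/2 = 235

AM = 235


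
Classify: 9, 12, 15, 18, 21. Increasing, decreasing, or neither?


Differences: 3, 3, 3, 3
All differences > 0 → strictly INCREASING

Monotonically increasing


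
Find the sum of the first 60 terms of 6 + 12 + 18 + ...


aₙ = 6 + (60-1)×6 = 360
Sₙ = n(a₁+aₙ)/2 = 60×(6+360)/2
= 60×366/2 = 10980

S_60 = 10980


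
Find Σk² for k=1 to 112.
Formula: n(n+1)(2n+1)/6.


n = 112
n(n+1)(2n+1)/6 = 112×113×225/6
= 2847600/6 = 474600

Σk² = 474600


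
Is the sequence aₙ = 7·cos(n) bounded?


For all n, -1 ≤ cos(n) ≤ 1, so -7 ≤ 7·cos(n) ≤ 7
Lower bound: -7, Upper bound: 7
The sequence IS bounded

Bounded (-7 ≤ aₙ ≤ 7)


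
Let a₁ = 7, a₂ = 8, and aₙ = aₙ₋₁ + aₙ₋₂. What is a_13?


Computing iteratively: 7, 8, 15, 23, 38, 61, 99, 160, 259, 419, 678, 1097, ...
a_13 = 1775

a_13 = 1775


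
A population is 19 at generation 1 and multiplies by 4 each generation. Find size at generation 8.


aₙ = a₁·r^(n-1)
= 19×4^7
= 19×16384
= 311296

a_8 = 311296


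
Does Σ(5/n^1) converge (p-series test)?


p-series test: Σ c/n^p converges if p > 1, diverges if p ≤ 1 (constant c > 0 doesn't affect convergence).
p = 1
1 ≤ 1 → DIVERGES

Diverges (p = 1 ≤ 1)


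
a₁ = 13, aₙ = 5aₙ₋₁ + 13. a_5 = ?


Computing step by step:
a_1 = 13
a_2 = 78
a_3 = 403
a_4 = 2028
a_5 = 10153


a_5 = 10153


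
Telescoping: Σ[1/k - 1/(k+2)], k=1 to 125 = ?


Telescoping with gap 2: two head and two tail terms survive.
= (1 + 1/2) - (1/126 + 1/127)
= 3/2 - 1/126 - 1/127 = 11875/8001

Sum = 11875/8001


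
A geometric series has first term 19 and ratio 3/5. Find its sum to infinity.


S∞ = a₁/(1-r) = 19/(1 - 3/5)
= 19/(2/5)
= 95/2

S∞ = 95/2


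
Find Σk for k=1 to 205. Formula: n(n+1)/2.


n(n+1)/2 = 205×206/2 = 42230/2 = 21115

Σk = 21115


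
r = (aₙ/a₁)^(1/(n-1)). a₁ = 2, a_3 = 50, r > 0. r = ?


r^(n-1) = aₙ/a₁
r^2 = 50/2 = 25
r = 25^(1/2)
= ±5; taking r > 0 gives r = 5

r = 5


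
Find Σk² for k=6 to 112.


Σₖ₌6^112 k² = Σₖ₌₁^112 k² − Σₖ₌₁^5 k²
= 112·113·225/6 − 5·6·11/6
= 474600 − 55 = 474545

Σk² = 474545


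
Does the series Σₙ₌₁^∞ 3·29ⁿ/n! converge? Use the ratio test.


aₙ = 3·29^n/n!
a_{n+1}/aₙ = 29^(n+1)/(n+1)! × n!/29^n  (constant 3 cancels)
= 29/(n+1)
L = lim(n→∞) 29/(n+1) = 0
L < 1 → series CONVERGES

Converges (ratio test: L = 0 < 1)


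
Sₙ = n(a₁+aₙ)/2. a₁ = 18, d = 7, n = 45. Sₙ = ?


aₙ = 18 + (45-1)×7 = 326
Sₙ = n(a₁+aₙ)/2 = 45×(18+326)/2
= 45×344/2 = 7740

S_45 = 7740


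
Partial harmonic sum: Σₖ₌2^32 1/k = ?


Σₖ₌2^32 1/k = 1/2 + 1/3 + 1/4 + ... + 1/32
= 441657572729039/144403552893600
≈ 3.0585

Sum = 441657572729039/144403552893600 ≈ 3.0585


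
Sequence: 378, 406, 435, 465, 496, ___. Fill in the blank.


Pattern: triangular numbers: n(n+1)/2
Terms: 378, 406, 435, 465, 496
Next term = 528

Next term = 528


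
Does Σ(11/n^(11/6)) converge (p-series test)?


p-series test: Σ c/n^p converges if p > 1, diverges if p ≤ 1 (constant c > 0 doesn't affect convergence).
p = 11/6
11/6 > 1 → CONVERGES

Converges (p = 11/6 > 1)


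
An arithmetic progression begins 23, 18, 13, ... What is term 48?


aₙ = a₁ + (n-1)d
= 23 + (48-1)×-5
= 23 - 235
= -212

a_48 = -212


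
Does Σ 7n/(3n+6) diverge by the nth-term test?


lim(n→∞) 7n/(3n+6) = 7/3 = 7/3  (divide numerator and denominator by n)
lim aₙ = 7/3 ≠ 0 → series DIVERGES

Diverges (lim aₙ = 7/3 ≠ 0)


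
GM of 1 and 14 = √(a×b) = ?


GM = √(1×14) = √14 = 3.7417

GM = 3.7417


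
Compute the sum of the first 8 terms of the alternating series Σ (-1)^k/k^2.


S = -1 + 1/4 - 1/9 + 1/16 - 1/25 + 1/36 - 1/49 + 1/64
= -0.8156
(Full series converges to -π²/12 ≈ -0.8225)

S_8 = -0.8156


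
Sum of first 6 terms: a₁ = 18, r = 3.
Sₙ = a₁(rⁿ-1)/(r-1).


Sₙ = 18×(3^6 - 1)/(3 - 1)
= 18×(729 - 1)/2
= 18×728/2
= 6552

S_6 = 6552


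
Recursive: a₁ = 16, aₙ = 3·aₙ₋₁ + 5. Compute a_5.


Computing step by step:
a_1 = 16
a_2 = 53
a_3 = 164
a_4 = 497
a_5 = 1496


a_5 = 1496


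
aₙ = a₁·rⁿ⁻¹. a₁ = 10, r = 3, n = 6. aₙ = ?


aₙ = a₁·r^(n-1)
= 10×3^5
= 10×243
= 2430

a_6 = 2430


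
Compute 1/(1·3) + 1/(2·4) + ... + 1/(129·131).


1/(k(k+2)) = (1/2)·(1/k - 1/(k+2)) (partial fractions)
Telescoping: Σ = (1/2)·(1 + 1/2 - 1/130 - 1/131) = 6321/8515

Sum = 6321/8515


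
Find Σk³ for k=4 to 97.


Σₖ₌4^97 k³ = [97·98/2]² − [3·4/2]²
= 22591009 − 36 = 22590973

Σk³ = 22590973


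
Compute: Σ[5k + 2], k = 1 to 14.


Σ(5k+2) = 5·Σk + 2·n
= 5·105 + 2·14
= 525 + 28 = 553

Σ = 553


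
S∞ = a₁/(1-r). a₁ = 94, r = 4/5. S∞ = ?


S∞ = a₁/(1-r) = 94/(1 - 4/5)
= 94/(1/5)
= 470

S∞ = 470


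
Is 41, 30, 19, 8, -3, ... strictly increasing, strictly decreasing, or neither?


Differences: -11, -11, -11, -11
All differences < 0 → strictly DECREASING

Monotonically decreasing


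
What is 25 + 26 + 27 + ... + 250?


Σₖ₌25^250 k = Σₖ₌₁^250 k − Σₖ₌₁^24 k
= 250·251/2 − 24·25/2
= 31375 − 300 = 31075

Σk = 31075


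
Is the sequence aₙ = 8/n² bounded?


a₁ = 8, a₂ = 8/4, a₃ = 8/9, ...
0 < aₙ ≤ 8 for all n ≥ 1
The sequence IS bounded

Bounded (0 < aₙ ≤ 8)


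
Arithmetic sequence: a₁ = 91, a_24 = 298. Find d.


d = (aₙ - a₁)/(n-1)
= (298 - 91)/(24-1)
= 207/23 = 9

d = 9


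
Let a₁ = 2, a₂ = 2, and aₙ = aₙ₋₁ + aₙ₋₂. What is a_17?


Computing iteratively: 2, 2, 4, 6, 10, 16, 26, 42, 68, 110, 178, 288, ...
a_17 = 3194

a_17 = 3194


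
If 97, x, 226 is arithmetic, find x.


AM = (97 + 226)/2 = 323/2 = 161.5

AM = 161.5


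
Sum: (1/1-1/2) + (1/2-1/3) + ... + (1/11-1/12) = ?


Telescoping: adjacent terms cancel.
= 1/1 - 1/12
= 1 - 1/12 = 11/12

Sum = 11/12


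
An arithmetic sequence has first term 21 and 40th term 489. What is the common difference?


d = (aₙ - a₁)/(n-1)
= (489 - 21)/(40-1)
= 468/39 = 12

d = 12


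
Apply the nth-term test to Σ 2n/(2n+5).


lim(n→∞) 2n/(2n+5) = 2/2 = 1  (divide numerator and denominator by n)
lim aₙ = 1 ≠ 0 → series DIVERGES

Diverges (lim aₙ = 1 ≠ 0)


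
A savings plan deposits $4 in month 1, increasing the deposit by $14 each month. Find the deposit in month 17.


aₙ = a₁ + (n-1)d
= 4 + (17-1)×14
= 4 + 224
= 228

a_17 = 228


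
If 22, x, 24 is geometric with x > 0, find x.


GM = √(22×24) = √528 = 22.9783

GM = 22.9783


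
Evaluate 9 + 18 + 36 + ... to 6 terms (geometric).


Sₙ = 9×(2^6 - 1)/(2 - 1)
= 9×(64 - 1)/1
= 9×63/1
= 567

S_6 = 567


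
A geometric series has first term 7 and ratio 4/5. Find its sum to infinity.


S∞ = a₁/(1-r) = 7/(1 - 4/5)
= 7/(1/5)
= 35

S∞ = 35


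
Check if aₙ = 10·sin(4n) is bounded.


For all n, -1 ≤ sin(4n) ≤ 1, so -10 ≤ 10·sin(4n) ≤ 10
Lower bound: -10, Upper bound: 10
The sequence IS bounded

Bounded (-10 ≤ aₙ ≤ 10)


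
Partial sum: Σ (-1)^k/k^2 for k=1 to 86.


S = -1 + 1/4 - 1/9 + 1/16 - 1/25 + 1/36 - 1/49 + 1/64 ± ...
= -0.8224
(Full series converges to -π²/12 ≈ -0.8225)

S_86 = -0.8224


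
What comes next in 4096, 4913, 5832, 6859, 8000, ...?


Pattern: perfect cubes: n³
Terms: 4096, 4913, 5832, 6859, 8000
Next term = 9261

Next term = 9261


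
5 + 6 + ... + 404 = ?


Σₖ₌5^404 k = Σₖ₌₁^404 k − Σₖ₌₁^4 k
= 404·405/2 − 4·5/2
= 81810 − 10 = 81800

Σk = 81800


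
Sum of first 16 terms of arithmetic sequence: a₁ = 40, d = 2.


aₙ = 40 + (16-1)×2 = 70
Sₙ = n(a₁+aₙ)/2 = 16×(40+70)/2
= 16×110/2 = 880

S_16 = 880


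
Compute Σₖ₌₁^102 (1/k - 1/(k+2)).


Telescoping with gap 2: two head and two tail terms survive.
= (1 + 1/2) - (1/103 + 1/104)
= 3/2 - 1/103 - 1/104 = 15861/10712

Sum = 15861/10712


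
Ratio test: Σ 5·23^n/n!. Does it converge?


aₙ = 5·23^n/n!
a_{n+1}/aₙ = 23^(n+1)/(n+1)! × n!/23^n  (constant 5 cancels)
= 23/(n+1)
L = lim(n→∞) 23/(n+1) = 0
L < 1 → series CONVERGES

Converges (ratio test: L = 0 < 1)


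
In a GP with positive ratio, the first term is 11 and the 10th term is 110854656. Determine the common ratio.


r^(n-1) = aₙ/a₁
r^9 = 110854656/11 = 10077696
r = 10077696^(1/9)
= 6

r = 6


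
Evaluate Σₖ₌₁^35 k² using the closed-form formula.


n = 35
n(n+1)(2n+1)/6 = 35×36×71/6
= 89460/6 = 14910

Σk² = 14910


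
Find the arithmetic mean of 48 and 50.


AM = (48 + 50)/2 = 98/2 = 49

AM = 49


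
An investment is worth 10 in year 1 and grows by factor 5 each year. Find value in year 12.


aₙ = a₁·r^(n-1)
= 10×5^11
= 10×48828125
= 488281250

a_12 = 488281250


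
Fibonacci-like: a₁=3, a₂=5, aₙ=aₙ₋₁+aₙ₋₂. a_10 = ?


Computing iteratively: 3, 5, 8, 13, 21, 34, 55, 89, 144, 233
a_10 = 233

a_10 = 233


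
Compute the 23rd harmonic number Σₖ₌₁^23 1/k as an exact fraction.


H_23 = 1/1 + 1/2 + 1/3 + ... + 1/23
= 444316699/118982864
≈ 3.7343

H_23 = 444316699/118982864 ≈ 3.7343


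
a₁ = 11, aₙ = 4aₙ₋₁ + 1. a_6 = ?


Computing step by step:
a_1 = 11
a_2 = 45
a_3 = 181
a_4 = 725
a_5 = 2901
a_6 = 11605


a_6 = 11605


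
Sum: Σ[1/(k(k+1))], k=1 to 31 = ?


1/(k(k+1)) = 1/k - 1/(k+1) (partial fractions)
Telescoping: Σ = 1 - 1/32 = 31/32

Sum = 31/32


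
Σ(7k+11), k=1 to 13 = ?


Σ(7k+11) = 7·Σk + 11·n
= 7·91 + 11·13
= 637 + 143 = 780

Σ = 780


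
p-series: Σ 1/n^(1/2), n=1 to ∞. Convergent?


p-series test: Σ c/n^p converges if p > 1, diverges if p ≤ 1 (constant c > 0 doesn't affect convergence).
p = 1/2
1/2 ≤ 1 → DIVERGES

Diverges (p = 1/2 ≤ 1)


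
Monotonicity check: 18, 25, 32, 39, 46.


Differences: 7, 7, 7, 7
All differences > 0 → strictly INCREASING

Monotonically increasing


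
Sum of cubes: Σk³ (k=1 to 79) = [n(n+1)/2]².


n(n+1)/2 = 79×80/2 = 3160
Σk³ = 3160² = 9985600

Σk³ = 9985600


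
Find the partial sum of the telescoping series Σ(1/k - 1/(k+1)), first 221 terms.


Telescoping: adjacent terms cancel.
= 1/1 - 1/222
= 1 - 1/222 = 221/222

Sum = 221/222


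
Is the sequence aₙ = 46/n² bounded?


a₁ = 46, a₂ = 46/4, a₃ = 46/9, ...
0 < aₙ ≤ 46 for all n ≥ 1
The sequence IS bounded

Bounded (0 < aₙ ≤ 46)


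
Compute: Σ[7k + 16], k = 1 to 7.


Σ(7k+16) = 7·Σk + 16·n
= 7·28 + 16·7
= 196 + 112 = 308

Σ = 308


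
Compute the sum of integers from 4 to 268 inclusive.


Σₖ₌4^268 k = Σₖ₌₁^268 k − Σₖ₌₁^3 k
= 268·269/2 − 3·4/2
= 36046 − 6 = 36040

Σk = 36040


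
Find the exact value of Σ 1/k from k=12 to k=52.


Σₖ₌12^52 1/k = 1/12 + 1/13 + 1/14 + ... + 1/52
= 4704865876296592668539/3099044504245996706400
≈ 1.5182

Sum = 4704865876296592668539/3099044504245996706400 ≈ 1.5182


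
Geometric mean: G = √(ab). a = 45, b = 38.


GM = √(45×38) = √1710 = 41.3521

GM = 41.3521


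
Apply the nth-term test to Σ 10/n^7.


lim(n→∞) 10/n^7 = 0
lim aₙ = 0 → nth-term test is INCONCLUSIVE
(Need other tests; this is actually a convergent p-series with p=7 > 1)

Inconclusive (lim aₙ = 0; need another test)


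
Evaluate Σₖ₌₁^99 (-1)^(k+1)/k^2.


S = 1 - 1/4 + 1/9 - 1/16 + 1/25 - 1/36 + 1/49 - 1/64 ± ...
= 0.8225
(Full series converges to +π²/12 ≈ +0.8225)

S_99 = 0.8225


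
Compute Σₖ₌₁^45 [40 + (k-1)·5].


aₙ = 40 + (45-1)×5 = 260
Sₙ = n(a₁+aₙ)/2 = 45×(40+260)/2
= 45×300/2 = 6750

S_45 = 6750


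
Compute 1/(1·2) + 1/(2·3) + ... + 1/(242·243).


1/(k(k+1)) = 1/k - 1/(k+1) (partial fractions)
Telescoping: Σ = 1 - 1/243 = 242/243

Sum = 242/243


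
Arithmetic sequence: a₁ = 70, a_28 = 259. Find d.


d = (aₙ - a₁)/(n-1)
= (259 - 70)/(28-1)
= 189/27 = 7

d = 7


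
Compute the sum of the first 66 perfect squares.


n = 66
n(n+1)(2n+1)/6 = 66×67×133/6
= 588126/6 = 98021

Σk² = 98021


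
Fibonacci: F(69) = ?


Fibonacci sequence: 1, 1, 2, 3, 5, 8, 13, 21, 34, 55, 89, ...
F(69) = 117669030460994

F(69) = 117669030460994


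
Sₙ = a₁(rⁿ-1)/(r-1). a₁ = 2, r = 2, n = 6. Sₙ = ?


Sₙ = 2×(2^6 - 1)/(2 - 1)
= 2×(64 - 1)/1
= 2×63/1
= 126

S_6 = 126


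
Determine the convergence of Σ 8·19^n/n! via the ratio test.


aₙ = 8·19^n/n!
a_{n+1}/aₙ = 19^(n+1)/(n+1)! × n!/19^n  (constant 8 cancels)
= 19/(n+1)
L = lim(n→∞) 19/(n+1) = 0
L < 1 → series CONVERGES

Converges (ratio test: L = 0 < 1)


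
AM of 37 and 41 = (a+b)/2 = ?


AM = (37 + 41)/2 = 78/2 = 39

AM = 39


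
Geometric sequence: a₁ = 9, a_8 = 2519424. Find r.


r^(n-1) = aₙ/a₁
r^7 = 2519424/9 = 279936
r = 279936^(1/7)
= 6

r = 6


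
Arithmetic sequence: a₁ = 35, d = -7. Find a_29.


aₙ = a₁ + (n-1)d
= 35 + (29-1)×-7
= 35 - 196
= -161

a_29 = -161


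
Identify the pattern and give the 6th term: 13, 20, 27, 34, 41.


Pattern: arithmetic (d=7)
Terms: 13, 20, 27, 34, 41
Next term = 48

Next term = 48


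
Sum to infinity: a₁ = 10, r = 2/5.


S∞ = a₁/(1-r) = 10/(1 - 2/5)
= 10/(3/5)
= 50/3

S∞ = 50/3


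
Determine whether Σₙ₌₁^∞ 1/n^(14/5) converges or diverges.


p-series test: Σ c/n^p converges if p > 1, diverges if p ≤ 1 (constant c > 0 doesn't affect convergence).
p = 14/5
14/5 > 1 → CONVERGES

Converges (p = 14/5 > 1)


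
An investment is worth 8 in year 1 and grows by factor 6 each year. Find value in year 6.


aₙ = a₁·r^(n-1)
= 8×6^5
= 8×7776
= 62208

a_6 = 62208


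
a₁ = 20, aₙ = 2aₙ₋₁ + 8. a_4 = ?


Computing step by step:
a_1 = 20
a_2 = 48
a_3 = 104
a_4 = 216


a_4 = 216


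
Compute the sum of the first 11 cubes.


n(n+1)/2 = 11×12/2 = 66
Σk³ = 66² = 4356

Σk³ = 4356


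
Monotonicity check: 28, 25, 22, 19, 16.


Differences: -3, -3, -3, -3
All differences < 0 → strictly DECREASING

Monotonically decreasing


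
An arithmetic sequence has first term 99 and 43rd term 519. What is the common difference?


d = (aₙ - a₁)/(n-1)
= (519 - 99)/(43-1)
= 420/42 = 10

d = 10


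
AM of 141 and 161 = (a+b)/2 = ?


AM = (141 + 161)/2 = 302/2 = 151

AM = 151


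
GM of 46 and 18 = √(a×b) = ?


GM = √(46×18) = √828 = 28.775

GM = 28.775


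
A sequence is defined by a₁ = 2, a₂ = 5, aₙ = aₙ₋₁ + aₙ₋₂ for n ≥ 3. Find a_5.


Computing iteratively: 2, 5, 7, 12, 19
a_5 = 19

a_5 = 19


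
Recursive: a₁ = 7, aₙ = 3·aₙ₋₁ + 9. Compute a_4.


Computing step by step:
a_1 = 7
a_2 = 30
a_3 = 99
a_4 = 306


a_4 = 306


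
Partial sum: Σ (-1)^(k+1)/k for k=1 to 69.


S = 1 - 1/2 + 1/3 - 1/4 + 1/5 - 1/6 + 1/7 - 1/8 ± ...
= 0.7003
(Full series converges to +ln(2) ≈ +0.6931)

S_69 = 0.7003


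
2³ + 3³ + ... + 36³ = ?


Σₖ₌2^36 k³ = [36·37/2]² − [1·2/2]²
= 443556 − 1 = 443555

Σk³ = 443555


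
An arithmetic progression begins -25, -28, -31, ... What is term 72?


aₙ = a₁ + (n-1)d
= -25 + (72-1)×-3
= -25 - 213
= -238

a_72 = -238


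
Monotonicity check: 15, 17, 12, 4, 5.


Differences: 2, -5, -8, 1
Difference at position 1 is +2 (> 0) but position 2 is -5 (< 0) — sequence both rises and falls
→ NOT monotonic

Not monotonic


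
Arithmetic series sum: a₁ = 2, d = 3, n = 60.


aₙ = 2 + (60-1)×3 = 179
Sₙ = n(a₁+aₙ)/2 = 60×(2+179)/2
= 60×181/2 = 5430

S_60 = 5430


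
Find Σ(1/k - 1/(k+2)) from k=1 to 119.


Telescoping with gap 2: two head and two tail terms survive.
= (1 + 1/2) - (1/120 + 1/121)
= 3/2 - 1/120 - 1/121 = 21539/14520

Sum = 21539/14520


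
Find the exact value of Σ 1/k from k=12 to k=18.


Σₖ₌12^18 1/k = 1/12 + 1/13 + 1/14 + 1/15 + 1/16 + 1/17 + 1/18
= 529331/1113840
≈ 0.4752

Sum = 529331/1113840 ≈ 0.4752


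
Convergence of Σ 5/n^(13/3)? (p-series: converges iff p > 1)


p-series test: Σ c/n^p converges if p > 1, diverges if p ≤ 1 (constant c > 0 doesn't affect convergence).
p = 13/3
13/3 > 1 → CONVERGES

Converges (p = 13/3 > 1)


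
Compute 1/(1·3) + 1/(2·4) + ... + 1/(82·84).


1/(k(k+2)) = (1/2)·(1/k - 1/(k+2)) (partial fractions)
Telescoping: Σ = (1/2)·(1 + 1/2 - 1/83 - 1/84) = 10291/13944

Sum = 10291/13944


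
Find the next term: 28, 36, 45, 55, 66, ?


Pattern: triangular numbers: n(n+1)/2
Terms: 28, 36, 45, 55, 66
Next term = 78

Next term = 78


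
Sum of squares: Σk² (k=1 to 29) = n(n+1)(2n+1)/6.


n = 29
n(n+1)(2n+1)/6 = 29×30×59/6
= 51330/6 = 8555

Σk² = 8555


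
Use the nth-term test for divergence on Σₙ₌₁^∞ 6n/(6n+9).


lim(n→∞) 6n/(6n+9) = 6/6 = 1  (divide numerator and denominator by n)
lim aₙ = 1 ≠ 0 → series DIVERGES

Diverges (lim aₙ = 1 ≠ 0)


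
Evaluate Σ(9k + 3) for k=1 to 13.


Σ(9k+3) = 9·Σk + 3·n
= 9·91 + 3·13
= 819 + 39 = 858

Σ = 858


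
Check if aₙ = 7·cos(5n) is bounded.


For all n, -1 ≤ cos(5n) ≤ 1, so -7 ≤ 7·cos(5n) ≤ 7
Lower bound: -7, Upper bound: 7
The sequence IS bounded

Bounded (-7 ≤ aₙ ≤ 7)


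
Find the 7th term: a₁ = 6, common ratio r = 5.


aₙ = a₁·r^(n-1)
= 6×5^6
= 6×15625
= 93750

a_7 = 93750


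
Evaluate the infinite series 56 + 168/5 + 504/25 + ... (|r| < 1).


S∞ = a₁/(1-r) = 56/(1 - 3/5)
= 56/(2/5)
= 140

S∞ = 140


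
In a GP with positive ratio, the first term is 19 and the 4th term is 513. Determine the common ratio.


r^(n-1) = aₙ/a₁
r^3 = 513/19 = 27
r = 27^(1/3)
= 3

r = 3


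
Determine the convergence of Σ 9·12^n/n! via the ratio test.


aₙ = 9·12^n/n!
a_{n+1}/aₙ = 12^(n+1)/(n+1)! × n!/12^n  (constant 9 cancels)
= 12/(n+1)
L = lim(n→∞) 12/(n+1) = 0
L < 1 → series CONVERGES

Converges (ratio test: L = 0 < 1)


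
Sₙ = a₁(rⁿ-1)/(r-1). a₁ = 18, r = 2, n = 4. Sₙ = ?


Sₙ = 18×(2^4 - 1)/(2 - 1)
= 18×(16 - 1)/1
= 18×15/1
= 270

S_4 = 270


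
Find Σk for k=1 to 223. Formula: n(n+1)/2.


n(n+1)/2 = 223×224/2 = 49952/2 = 24976

Σk = 24976


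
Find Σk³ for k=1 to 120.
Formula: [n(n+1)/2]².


n(n+1)/2 = 120×121/2 = 7260
Σk³ = 7260² = 52707600

Σk³ = 52707600


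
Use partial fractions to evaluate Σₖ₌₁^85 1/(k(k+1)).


1/(k(k+1)) = 1/k - 1/(k+1) (partial fractions)
Telescoping: Σ = 1 - 1/86 = 85/86

Sum = 85/86


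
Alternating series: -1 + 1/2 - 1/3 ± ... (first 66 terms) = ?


S = -1 + 1/2 - 1/3 + 1/4 - 1/5 + 1/6 - 1/7 + 1/8 ± ...
= -0.6856
(Full series converges to -ln(2) ≈ -0.6931)

S_66 = -0.6856


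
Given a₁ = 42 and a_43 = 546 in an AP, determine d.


d = (aₙ - a₁)/(n-1)
= (546 - 42)/(43-1)
= 504/42 = 12

d = 12


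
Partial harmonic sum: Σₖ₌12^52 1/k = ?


Σₖ₌12^52 1/k = 1/12 + 1/13 + 1/14 + ... + 1/52
= 4704865876296592668539/3099044504245996706400
≈ 1.5182

Sum = 4704865876296592668539/3099044504245996706400 ≈ 1.5182


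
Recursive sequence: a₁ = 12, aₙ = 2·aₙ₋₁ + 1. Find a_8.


Computing step by step:
a_1 = 12
a_2 = 25
a_3 = 51
a_4 = 103
a_5 = 207
a_6 = 415
a_7 = 831
a_8 = 1663


a_8 = 1663


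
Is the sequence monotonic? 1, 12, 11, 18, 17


Differences: 11, -1, 7, -1
Difference at position 1 is +11 (> 0) but position 2 is -1 (< 0) — sequence both rises and falls
→ NOT monotonic

Not monotonic


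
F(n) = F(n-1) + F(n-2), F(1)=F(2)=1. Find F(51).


Fibonacci sequence: 1, 1, 2, 3, 5, 8, 13, 21, 34, 55, 89, ...
F(51) = 20365011074

F(51) = 20365011074


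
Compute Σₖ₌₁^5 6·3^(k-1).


Sₙ = 6×(3^5 - 1)/(3 - 1)
= 6×(243 - 1)/2
= 6×242/2
= 726

S_5 = 726


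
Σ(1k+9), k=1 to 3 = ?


Σ(1k+9) = 1·Σk + 9·n
= 1·6 + 9·3
= 6 + 27 = 33

Σ = 33


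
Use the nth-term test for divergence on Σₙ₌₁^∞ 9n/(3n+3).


lim(n→∞) 9n/(3n+3) = 9/3 = 3  (divide numerator and denominator by n)
lim aₙ = 3 ≠ 0 → series DIVERGES

Diverges (lim aₙ = 3 ≠ 0)


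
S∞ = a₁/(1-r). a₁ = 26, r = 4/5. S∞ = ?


S∞ = a₁/(1-r) = 26/(1 - 4/5)
= 26/(1/5)
= 130

S∞ = 130


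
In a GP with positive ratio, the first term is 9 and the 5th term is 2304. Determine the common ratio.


r^(n-1) = aₙ/a₁
r^4 = 2304/9 = 256
r = 256^(1/4)
= ±4; taking r > 0 gives r = 4

r = 4


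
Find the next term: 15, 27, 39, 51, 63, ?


Pattern: arithmetic (d=12)
Terms: 15, 27, 39, 51, 63
Next term = 75

Next term = 75


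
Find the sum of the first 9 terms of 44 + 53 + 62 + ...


aₙ = 44 + (9-1)×9 = 116
Sₙ = n(a₁+aₙ)/2 = 9×(44+116)/2
= 9×160/2 = 720

S_9 = 720


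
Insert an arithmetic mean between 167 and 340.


AM = (167 + 340)/2 = 507/2 = 253.5

AM = 253.5


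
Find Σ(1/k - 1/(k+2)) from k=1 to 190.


Telescoping with gap 2: two head and two tail terms survive.
= (1 + 1/2) - (1/191 + 1/192)
= 3/2 - 1/191 - 1/192 = 54625/36672

Sum = 54625/36672


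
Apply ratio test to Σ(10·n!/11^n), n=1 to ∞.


aₙ = 10·n!/11^n
a_{n+1}/aₙ = (n+1)!/11^(n+1) × 11^n/n!  (constant 10 cancels)
= (n+1)/11
L = lim(n→∞) (n+1)/11 = ∞
L > 1 → series DIVERGES

Diverges (ratio test: L = ∞ > 1)


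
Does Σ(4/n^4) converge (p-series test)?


p-series test: Σ c/n^p converges if p > 1, diverges if p ≤ 1 (constant c > 0 doesn't affect convergence).
p = 4
4 > 1 → CONVERGES

Converges (p = 4 > 1)


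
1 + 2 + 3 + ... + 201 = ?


n(n+1)/2 = 201×202/2 = 40602/2 = 20301

Σk = 20301


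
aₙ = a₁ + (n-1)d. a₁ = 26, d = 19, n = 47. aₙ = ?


aₙ = a₁ + (n-1)d
= 26 + (47-1)×19
= 26 + 874
= 900

a_47 = 900


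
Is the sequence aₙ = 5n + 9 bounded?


aₙ = 5n + 9 → as n→∞, aₙ→∞
No finite upper bound exists
The sequence is UNBOUNDED

Unbounded (aₙ → ∞ as n → ∞)


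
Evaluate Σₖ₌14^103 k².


Σₖ₌14^103 k² = Σₖ₌₁^103 k² − Σₖ₌₁^13 k²
= 103·104·207/6 − 13·14·27/6
= 369564 − 819 = 368745

Σk² = 368745


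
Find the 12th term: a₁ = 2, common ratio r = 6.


aₙ = a₁·r^(n-1)
= 2×6^11
= 2×362797056
= 725594112

a_12 = 725594112


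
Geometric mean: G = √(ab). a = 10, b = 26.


GM = √(10×26) = √260 = 16.1245

GM = 16.1245


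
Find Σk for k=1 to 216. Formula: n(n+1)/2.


n(n+1)/2 = 216×217/2 = 46872/2 = 23436

Σk = 23436


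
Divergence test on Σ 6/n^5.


lim(n→∞) 6/n^5 = 0
lim aₙ = 0 → nth-term test is INCONCLUSIVE
(Need other tests; this is actually a convergent p-series with p=5 > 1)

Inconclusive (lim aₙ = 0; need another test)


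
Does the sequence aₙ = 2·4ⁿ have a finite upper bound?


aₙ = 2·4ⁿ → as n→∞, aₙ→∞ (since base 4 > 1)
No finite upper bound exists
The sequence is UNBOUNDED

Unbounded (aₙ → ∞ as n → ∞)


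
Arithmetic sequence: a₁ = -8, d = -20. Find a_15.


aₙ = a₁ + (n-1)d
= -8 + (15-1)×-20
= -8 - 280
= -288

a_15 = -288


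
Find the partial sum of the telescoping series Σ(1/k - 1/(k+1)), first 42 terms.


Telescoping: adjacent terms cancel.
= 1/1 - 1/43
= 1 - 1/43 = 42/43

Sum = 42/43


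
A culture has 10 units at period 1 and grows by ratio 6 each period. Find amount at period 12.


aₙ = a₁·r^(n-1)
= 10×6^11
= 10×362797056
= 3627970560

a_12 = 3627970560


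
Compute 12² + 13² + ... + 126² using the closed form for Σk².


Σₖ₌12^126 k² = Σₖ₌₁^126 k² − Σₖ₌₁^11 k²
= 126·127·253/6 − 11·12·23/6
= 674751 − 506 = 674245

Σk² = 674245


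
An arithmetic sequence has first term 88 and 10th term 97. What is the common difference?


d = (aₙ - a₁)/(n-1)
= (97 - 88)/(10-1)
= 9/9 = 1

d = 1


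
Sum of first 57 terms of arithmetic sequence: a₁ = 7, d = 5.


aₙ = 7 + (57-1)×5 = 287
Sₙ = n(a₁+aₙ)/2 = 57×(7+287)/2
= 57×294/2 = 8379

S_57 = 8379


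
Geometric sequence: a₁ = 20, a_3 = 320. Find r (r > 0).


r^(n-1) = aₙ/a₁
r^2 = 320/20 = 16
r = 16^(1/2)
= ±4; taking r > 0 gives r = 4

r = 4


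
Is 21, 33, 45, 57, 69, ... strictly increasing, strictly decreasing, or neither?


Differences: 12, 12, 12, 12
All differences > 0 → strictly INCREASING

Monotonically increasing


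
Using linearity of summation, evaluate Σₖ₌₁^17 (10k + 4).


Σ(10k+4) = 10·Σk + 4·n
= 10·153 + 4·17
= 1530 + 68 = 1598

Σ = 1598


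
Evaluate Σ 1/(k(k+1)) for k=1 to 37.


1/(k(k+1)) = 1/k - 1/(k+1) (partial fractions)
Telescoping: Σ = 1 - 1/38 = 37/38

Sum = 37/38


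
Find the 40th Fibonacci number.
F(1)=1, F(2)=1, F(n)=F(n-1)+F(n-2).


Fibonacci sequence: 1, 1, 2, 3, 5, 8, 13, 21, 34, 55, 89, ...
F(40) = 102334155

F(40) = 102334155


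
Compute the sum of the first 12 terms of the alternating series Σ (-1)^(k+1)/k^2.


S = 1 - 1/4 + 1/9 - 1/16 + 1/25 - 1/36 + 1/49 - 1/64 ± ...
= 0.8193
(Full series converges to +π²/12 ≈ +0.8225)

S_12 = 0.8193


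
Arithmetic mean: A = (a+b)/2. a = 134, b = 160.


AM = (134 + 160)/2 = 294/2 = 147

AM = 147


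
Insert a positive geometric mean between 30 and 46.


GM = √(30×46) = √1380 = 37.1484

GM = 37.1484


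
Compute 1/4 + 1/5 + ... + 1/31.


Σₖ₌4^31 1/k = 1/4 + 1/5 + 1/6 + ... + 1/31
= 158404333811557/72201776446800
≈ 2.1939

Sum = 158404333811557/72201776446800 ≈ 2.1939


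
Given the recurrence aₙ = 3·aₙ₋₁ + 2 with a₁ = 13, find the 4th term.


Computing step by step:
a_1 = 13
a_2 = 41
a_3 = 125
a_4 = 377


a_4 = 377


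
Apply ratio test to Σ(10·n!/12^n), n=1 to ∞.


aₙ = 10·n!/12^n
a_{n+1}/aₙ = (n+1)!/12^(n+1) × 12^n/n!  (constant 10 cancels)
= (n+1)/12
L = lim(n→∞) (n+1)/12 = ∞
L > 1 → series DIVERGES

Diverges (ratio test: L = ∞ > 1)


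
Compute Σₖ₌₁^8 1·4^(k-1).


Sₙ = 1×(4^8 - 1)/(4 - 1)
= 1×(65536 - 1)/3
= 1×65535/3
= 21845

S_8 = 21845


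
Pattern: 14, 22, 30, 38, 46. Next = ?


Pattern: arithmetic (d=8)
Terms: 14, 22, 30, 38, 46
Next term = 54

Next term = 54


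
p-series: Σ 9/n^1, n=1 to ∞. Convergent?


p-series test: Σ c/n^p converges if p > 1, diverges if p ≤ 1 (constant c > 0 doesn't affect convergence).
p = 1
1 ≤ 1 → DIVERGES

Diverges (p = 1 ≤ 1)


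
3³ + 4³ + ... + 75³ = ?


Σₖ₌3^75 k³ = [75·76/2]² − [2·3/2]²
= 8122500 − 9 = 8122491

Σk³ = 8122491


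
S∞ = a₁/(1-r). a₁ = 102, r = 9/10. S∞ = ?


S∞ = a₁/(1-r) = 102/(1 - 9/10)
= 102/(1/10)
= 1020

S∞ = 1020


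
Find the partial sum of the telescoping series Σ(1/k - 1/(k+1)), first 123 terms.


Telescoping: adjacent terms cancel.
= 1/1 - 1/124
= 1 - 1/124 = 123/124

Sum = 123/124


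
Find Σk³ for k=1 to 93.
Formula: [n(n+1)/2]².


n(n+1)/2 = 93×94/2 = 4371
Σk³ = 4371² = 19105641

Σk³ = 19105641


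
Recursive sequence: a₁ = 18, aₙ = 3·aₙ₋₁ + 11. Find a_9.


Computing step by step:
a_1 = 18
a_2 = 65
a_3 = 206
a_4 = 629
a_5 = 1898
a_6 = 5705
a_7 = 17126
a_8 = 51389
a_9 = 154178


a_9 = 154178


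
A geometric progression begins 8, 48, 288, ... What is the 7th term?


aₙ = a₁·r^(n-1)
= 8×6^6
= 8×46656
= 373248

a_7 = 373248


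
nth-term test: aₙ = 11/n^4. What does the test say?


lim(n→∞) 11/n^4 = 0
lim aₙ = 0 → nth-term test is INCONCLUSIVE
(Need other tests; this is actually a convergent p-series with p=4 > 1)

Inconclusive (lim aₙ = 0; need another test)


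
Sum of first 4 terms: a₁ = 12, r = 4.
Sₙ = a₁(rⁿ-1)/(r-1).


Sₙ = 12×(4^4 - 1)/(4 - 1)
= 12×(256 - 1)/3
= 12×255/3
= 1020

S_4 = 1020


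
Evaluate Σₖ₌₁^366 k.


n(n+1)/2 = 366×367/2 = 134322/2 = 67161

Σk = 67161


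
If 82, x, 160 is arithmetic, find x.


AM = (82 + 160)/2 = 242/2 = 121

AM = 121


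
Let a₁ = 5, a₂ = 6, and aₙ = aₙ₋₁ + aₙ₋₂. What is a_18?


Computing iteratively: 5, 6, 11, 17, 28, 45, 73, 118, 191, 309, 500, 809, ...
a_18 = 14517

a_18 = 14517


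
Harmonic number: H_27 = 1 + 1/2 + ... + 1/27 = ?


H_27 = 1/1 + 1/2 + 1/3 + ... + 1/27
= 312536252003/80313433200
≈ 3.8915

H_27 = 312536252003/80313433200 ≈ 3.8915


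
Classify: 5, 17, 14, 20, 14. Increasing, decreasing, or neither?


Differences: 12, -3, 6, -6
Difference at position 1 is +12 (> 0) but position 2 is -3 (< 0) — sequence both rises and falls
→ NOT monotonic

Not monotonic


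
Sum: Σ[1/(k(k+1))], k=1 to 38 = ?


1/(k(k+1)) = 1/k - 1/(k+1) (partial fractions)
Telescoping: Σ = 1 - 1/39 = 38/39

Sum = 38/39


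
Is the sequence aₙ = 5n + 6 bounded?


aₙ = 5n + 6 → as n→∞, aₙ→∞
No finite upper bound exists
The sequence is UNBOUNDED

Unbounded (aₙ → ∞ as n → ∞)


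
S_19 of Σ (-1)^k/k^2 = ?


S = -1 + 1/4 - 1/9 + 1/16 - 1/25 + 1/36 - 1/49 + 1/64 ± ...
= -0.8238
(Full series converges to -π²/12 ≈ -0.8225)

S_19 = -0.8238


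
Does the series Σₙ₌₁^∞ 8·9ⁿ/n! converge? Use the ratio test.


aₙ = 8·9^n/n!
a_{n+1}/aₙ = 9^(n+1)/(n+1)! × n!/9^n  (constant 8 cancels)
= 9/(n+1)
L = lim(n→∞) 9/(n+1) = 0
L < 1 → series CONVERGES

Converges (ratio test: L = 0 < 1)


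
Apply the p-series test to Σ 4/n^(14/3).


p-series test: Σ c/n^p converges if p > 1, diverges if p ≤ 1 (constant c > 0 doesn't affect convergence).
p = 14/3
14/3 > 1 → CONVERGES

Converges (p = 14/3 > 1)


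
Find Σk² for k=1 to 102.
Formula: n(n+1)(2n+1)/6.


n = 102
n(n+1)(2n+1)/6 = 102×103×205/6
= 2153730/6 = 358955

Σk² = 358955
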